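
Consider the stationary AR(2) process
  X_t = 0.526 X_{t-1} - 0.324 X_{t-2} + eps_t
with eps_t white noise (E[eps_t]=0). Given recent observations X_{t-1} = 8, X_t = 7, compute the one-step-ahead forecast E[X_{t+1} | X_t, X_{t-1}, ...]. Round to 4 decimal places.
E[X_{t+1} \mid \mathcal F_t] = 1.0900

For an AR(p) model X_t = c + sum_i phi_i X_{t-i} + eps_t, the
one-step-ahead conditional mean is
  E[X_{t+1} | X_t, ...] = c + sum_i phi_i X_{t+1-i}.
Substitute known values:
  E[X_{t+1} | ...] = (0.526) * (7) + (-0.324) * (8)
                   = 1.0900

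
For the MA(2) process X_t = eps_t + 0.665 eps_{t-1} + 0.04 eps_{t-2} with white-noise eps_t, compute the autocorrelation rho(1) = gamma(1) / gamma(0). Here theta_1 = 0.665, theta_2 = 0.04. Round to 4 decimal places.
\rho(1) = 0.4790

For an MA(q) process with theta_0 = 1, the autocovariance is
  gamma(k) = sigma^2 * sum_{i=0..q-k} theta_i * theta_{i+k},
and rho(k) = gamma(k) / gamma(0). Sigma^2 cancels.
  numerator   = (1)*(0.665) + (0.665)*(0.04) = 0.6916.
  denominator = (1)^2 + (0.665)^2 + (0.04)^2 = 1.443825.
  rho(1) = 0.6916 / 1.443825 = 0.4790.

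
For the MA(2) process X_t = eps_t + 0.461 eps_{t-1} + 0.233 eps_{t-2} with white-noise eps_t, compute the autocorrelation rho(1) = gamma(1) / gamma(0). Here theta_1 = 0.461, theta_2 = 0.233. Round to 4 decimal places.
\rho(1) = 0.4487

For an MA(q) process with theta_0 = 1, the autocovariance is
  gamma(k) = sigma^2 * sum_{i=0..q-k} theta_i * theta_{i+k},
and rho(k) = gamma(k) / gamma(0). Sigma^2 cancels.
  numerator   = (1)*(0.461) + (0.461)*(0.233) = 0.568413.
  denominator = (1)^2 + (0.461)^2 + (0.233)^2 = 1.26681.
  rho(1) = 0.568413 / 1.26681 = 0.4487.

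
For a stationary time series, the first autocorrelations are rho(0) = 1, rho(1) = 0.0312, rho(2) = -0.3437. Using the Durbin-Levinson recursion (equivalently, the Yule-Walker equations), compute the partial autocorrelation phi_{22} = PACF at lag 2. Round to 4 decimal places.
\phi_{22} = -0.3450

The PACF at lag k is phi_{kk}, the last component of the solution
to the Yule-Walker system G_k phi = r_k where
  (G_k)_{ij} = rho(|i - j|), (r_k)_i = rho(i), i,j = 1..k.
Equivalently, Durbin-Levinson gives phi_{kk} iteratively:
  phi_{11} = rho(1)
  phi_{kk} = [rho(k) - sum_{j=1..k-1} phi_{k-1,j} rho(k-j)]
            / [1 - sum_{j=1..k-1} phi_{k-1,j} rho(j)],
  phi_{k,j} = phi_{k-1,j} - phi_{kk} phi_{k-1,k-j},  j = 1..k-1.
Step k = 1:
  phi_11 = rho(1) = 0.0312.
Step k = 2:
  phi_22 = [rho(2) - phi_11 rho(1)] / [1 - phi_11 rho(1)] = [-0.3437 - (0.0312)(0.0312)] / [1 - (0.0312)(0.0312)]
         = -0.34467344 / 0.99902656 = -0.345.
Therefore phi_{22} = -0.3450.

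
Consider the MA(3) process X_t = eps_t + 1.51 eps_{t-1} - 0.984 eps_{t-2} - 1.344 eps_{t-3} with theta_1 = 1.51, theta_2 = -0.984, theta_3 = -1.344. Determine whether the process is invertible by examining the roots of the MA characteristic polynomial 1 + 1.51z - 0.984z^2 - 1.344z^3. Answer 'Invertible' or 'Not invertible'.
\text{Not invertible}

The MA(q) characteristic polynomial is P(z) = 1 + 1.51z - 0.984z^2 - 1.344z^3.
Invertibility requires all roots to lie outside the unit circle, i.e. |z| > 1 for every root.
Degree 3: look for a simple real root z0 first, then factor out (1 - z/z0) and solve the remaining quadratic.
Testing z0 = -0.625: P(-0.625) = 1 + (1.51)(-0.625) + (-0.984)(-0.625)^2 + (-1.344)(-0.625)^3
  = 1 + (-0.94375) + (-0.384375) + (0.328125) = 0.  So z_0 = -0.625 is a root, |z_0| = 0.625.
Divide out the factor (1 + 1.6 z) = (1 - z/z0) (since 1/z0 = -1.6):
  P(z) = (1 + 1.6 z)(1 + (-0.09) z + (-0.84) z^2)
  [check: z-coef -0.09 - (-1.6) = 1.51; z^2-coef -0.84 - (-1.6)(-0.09) = -0.984; z^3-coef -(-1.6)(-0.84) = -1.344.]
Remaining roots from the quadratic factor 1 + (-0.09) z + (-0.84) z^2:
  Set 1 + (-0.09) z + (-0.84) z^2 = 0, i.e. a z^2 + b z + c = 0 with a = -0.84, b = -0.09, c = 1.
  Discriminant D = b^2 - 4ac = (-0.09)^2 - 4*(-0.84)*1 = 0.0081 - (-3.36) = 3.3681.
  D >= 0, so the roots are real: z = (-b +/- sqrt(D)) / (2a) = (0.09 +/- 1.835238) / (-1.68).
    z_1 = (0.09 + 1.835238) / (-1.68) = -1.146,   |z_1| = 1.146.
    z_2 = (0.09 - 1.835238) / (-1.68) = 1.0388,   |z_2| = 1.0388.
Moduli of all roots: 0.6250, 1.1460, 1.0388.
All moduli strictly greater than 1? No.
Verdict: Not invertible.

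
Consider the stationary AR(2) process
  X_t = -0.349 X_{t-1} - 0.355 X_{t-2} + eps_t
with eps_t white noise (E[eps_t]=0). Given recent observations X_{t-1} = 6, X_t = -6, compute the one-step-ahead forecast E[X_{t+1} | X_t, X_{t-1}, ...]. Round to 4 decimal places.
E[X_{t+1} \mid \mathcal F_t] = -0.0360

For an AR(p) model X_t = c + sum_i phi_i X_{t-i} + eps_t, the
one-step-ahead conditional mean is
  E[X_{t+1} | X_t, ...] = c + sum_i phi_i X_{t+1-i}.
Substitute known values:
  E[X_{t+1} | ...] = (-0.349) * (-6) + (-0.355) * (6)
                   = -0.0360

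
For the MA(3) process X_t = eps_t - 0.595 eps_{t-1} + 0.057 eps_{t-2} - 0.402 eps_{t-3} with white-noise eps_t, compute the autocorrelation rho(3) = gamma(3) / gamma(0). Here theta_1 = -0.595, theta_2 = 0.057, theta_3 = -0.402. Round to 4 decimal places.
\rho(3) = -0.2647

For an MA(q) process with theta_0 = 1, the autocovariance is
  gamma(k) = sigma^2 * sum_{i=0..q-k} theta_i * theta_{i+k},
and rho(k) = gamma(k) / gamma(0). Sigma^2 cancels.
  numerator   = (1)*(-0.402) = -0.402.
  denominator = (1)^2 + (-0.595)^2 + (0.057)^2 + (-0.402)^2 = 1.518878.
  rho(3) = -0.402 / 1.518878 = -0.2647.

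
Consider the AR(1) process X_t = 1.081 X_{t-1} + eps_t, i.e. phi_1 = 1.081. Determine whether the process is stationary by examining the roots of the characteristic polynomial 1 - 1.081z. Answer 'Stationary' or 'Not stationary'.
\text{Not stationary}

The AR(p) characteristic polynomial is P(z) = 1 - 1.081z.
Stationarity requires all roots to lie outside the unit circle, i.e. |z| > 1 for every root.
This is linear in z: 1 + (-1.081) z = 0  =>  z = -1/(-1.081) = 0.925069,  |z| = 0.925069.
Moduli of all roots: 0.9251.
All moduli strictly greater than 1? No.
Verdict: Not stationary.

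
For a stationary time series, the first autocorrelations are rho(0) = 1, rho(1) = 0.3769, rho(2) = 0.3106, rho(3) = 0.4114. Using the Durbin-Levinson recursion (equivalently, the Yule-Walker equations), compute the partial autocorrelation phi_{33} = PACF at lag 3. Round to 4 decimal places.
\phi_{33} = 0.2950

The PACF at lag k is phi_{kk}, the last component of the solution
to the Yule-Walker system G_k phi = r_k where
  (G_k)_{ij} = rho(|i - j|), (r_k)_i = rho(i), i,j = 1..k.
Equivalently, Durbin-Levinson gives phi_{kk} iteratively:
  phi_{11} = rho(1)
  phi_{kk} = [rho(k) - sum_{j=1..k-1} phi_{k-1,j} rho(k-j)]
            / [1 - sum_{j=1..k-1} phi_{k-1,j} rho(j)],
  phi_{k,j} = phi_{k-1,j} - phi_{kk} phi_{k-1,k-j},  j = 1..k-1.
Step k = 1:
  phi_11 = rho(1) = 0.3769.
Step k = 2:
  phi_22 = [rho(2) - phi_11 rho(1)] / [1 - phi_11 rho(1)] = [0.3106 - (0.3769)(0.3769)] / [1 - (0.3769)(0.3769)]
         = 0.16854639 / 0.85794639 = 0.196453.
  Update: phi_21 = phi_11 - phi_22 phi_11 = 0.3769 - (0.196453)(0.3769) = 0.302857.
Step k = 3:
  phi_33 = [rho(3) - phi_21 rho(2) - phi_22 rho(1)] / [1 - phi_21 rho(1) - phi_22 rho(2)]
    numerator   = 0.4114 - (0.302857)(0.3106) - (0.196453)(0.3769) = 0.24328945
    denominator = 1 - (0.302857)(0.3769) - (0.196453)(0.3106) = 0.8248349
  phi_33 = 0.24328945 / 0.8248349 = 0.295.
Therefore phi_{33} = 0.2950.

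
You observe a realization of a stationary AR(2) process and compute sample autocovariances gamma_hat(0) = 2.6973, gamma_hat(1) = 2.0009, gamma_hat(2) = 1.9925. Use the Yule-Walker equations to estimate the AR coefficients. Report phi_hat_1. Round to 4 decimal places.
\hat\phi_{1} = 0.4310

The Yule-Walker equations for an AR(p) process read, in matrix form,
  Gamma_p phi = r_p,   with   (Gamma_p)_{ij} = gamma(|i - j|),
                       (r_p)_i = gamma(i),   i,j = 1..p.
Substitute the sample gammas (Toeplitz matrix and right-hand side of size 2):
  Gamma_p = [[2.6973, 2.0009], [2.0009, 2.6973]]
  r_p     = [2.0009, 1.9925]
Written out:
  2.6973 phi_1 + 2.0009 phi_2 = 2.0009
  2.0009 phi_1 + 2.6973 phi_2 = 1.9925
Solve by Cramer's rule:
  det = gamma(0)^2 - gamma(1)^2 = (2.6973)^2 - (2.0009)^2 = 7.27542729 - 4.00360081 = 3.27182648
  phi_hat_1 = [gamma(1) gamma(0) - gamma(1) gamma(2)] / det = [(2.0009)(2.6973) - (2.0009)(1.9925)] / 3.27182648 = 1.41023432 / 3.27182648 = 0.431
  phi_hat_2 = [gamma(0) gamma(2) - gamma(1)^2] / det = [(2.6973)(1.9925) - (2.0009)^2] / 3.27182648 = 1.37076944 / 3.27182648 = 0.419
So phi_hat = [0.4310, 0.4190].
Therefore phi_hat_1 = 0.4310.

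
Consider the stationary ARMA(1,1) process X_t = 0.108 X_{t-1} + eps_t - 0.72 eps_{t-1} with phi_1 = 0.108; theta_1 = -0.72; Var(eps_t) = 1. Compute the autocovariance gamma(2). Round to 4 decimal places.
\gamma(2) = -0.0617

Multiply the model equation by X_{t-k} and take expectations. With theta_0 = psi_0 = 1 and psi_j the MA(infinity) weights, this gives
  gamma(k) - sum_i phi_i gamma(k-i) = c_k,
  c_k = sigma^2 * sum_{j=k..q} theta_j psi_{j-k}   (c_k = 0 for k > q),
using gamma(-m) = gamma(m).
psi-weights needed (psi_j = theta_j + sum_i phi_i psi_{j-i}):
  psi_1 = theta_1 + phi_1 = -0.72 + (0.108) = -0.612
Right-hand sides:
  c_0 = sigma^2 (1 + theta_1 psi_1) = 1 * (1 + (-0.72)(-0.612)) = 1 * 1.44064 = 1.44064
  c_1 = sigma^2 theta_1 = 1 * (-0.72) = -0.72
  c_2 = 0
Equations for k = 0 and k = 1 (AR order 1):
  gamma(0) = phi_1 gamma(1) + c_0
  gamma(1) = phi_1 gamma(0) + c_1
Substituting the second into the first: gamma(0) (1 - phi_1^2) = c_0 + phi_1 c_1, so
  gamma(0) = (c_0 + phi_1 c_1) / (1 - phi_1^2) = (1.44064 + (0.108)(-0.72)) / (1 - (0.108)^2) = 1.36288 / 0.988336 = 1.378964.
  gamma(1) = phi_1 gamma(0) + c_1 = (0.108)(1.378964) + (-0.72) = -0.571072.
For k = 2 (> q): gamma(2) = phi_1 gamma(1) = (0.108)(-0.571072) = -0.061676.
Therefore gamma(2) = -0.0617 (to 4 decimal places).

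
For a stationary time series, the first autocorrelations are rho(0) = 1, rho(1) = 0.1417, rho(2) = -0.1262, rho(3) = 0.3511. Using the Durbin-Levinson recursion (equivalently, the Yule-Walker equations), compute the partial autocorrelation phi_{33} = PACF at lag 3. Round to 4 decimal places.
\phi_{33} = 0.4100

The PACF at lag k is phi_{kk}, the last component of the solution
to the Yule-Walker system G_k phi = r_k where
  (G_k)_{ij} = rho(|i - j|), (r_k)_i = rho(i), i,j = 1..k.
Equivalently, Durbin-Levinson gives phi_{kk} iteratively:
  phi_{11} = rho(1)
  phi_{kk} = [rho(k) - sum_{j=1..k-1} phi_{k-1,j} rho(k-j)]
            / [1 - sum_{j=1..k-1} phi_{k-1,j} rho(j)],
  phi_{k,j} = phi_{k-1,j} - phi_{kk} phi_{k-1,k-j},  j = 1..k-1.
Step k = 1:
  phi_11 = rho(1) = 0.1417.
Step k = 2:
  phi_22 = [rho(2) - phi_11 rho(1)] / [1 - phi_11 rho(1)] = [-0.1262 - (0.1417)(0.1417)] / [1 - (0.1417)(0.1417)]
         = -0.14627889 / 0.97992111 = -0.149276.
  Update: phi_21 = phi_11 - phi_22 phi_11 = 0.1417 - (-0.149276)(0.1417) = 0.162852.
Step k = 3:
  phi_33 = [rho(3) - phi_21 rho(2) - phi_22 rho(1)] / [1 - phi_21 rho(1) - phi_22 rho(2)]
    numerator   = 0.3511 - (0.162852)(-0.1262) - (-0.149276)(0.1417) = 0.39280441
    denominator = 1 - (0.162852)(0.1417) - (-0.149276)(-0.1262) = 0.95808515
  phi_33 = 0.39280441 / 0.95808515 = 0.41.
Therefore phi_{33} = 0.4100.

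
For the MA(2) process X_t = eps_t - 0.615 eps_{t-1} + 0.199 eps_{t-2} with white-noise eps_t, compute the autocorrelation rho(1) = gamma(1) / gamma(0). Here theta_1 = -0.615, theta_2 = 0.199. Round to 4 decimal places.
\rho(1) = -0.5201

For an MA(q) process with theta_0 = 1, the autocovariance is
  gamma(k) = sigma^2 * sum_{i=0..q-k} theta_i * theta_{i+k},
and rho(k) = gamma(k) / gamma(0). Sigma^2 cancels.
  numerator   = (1)*(-0.615) + (-0.615)*(0.199) = -0.737385.
  denominator = (1)^2 + (-0.615)^2 + (0.199)^2 = 1.417826.
  rho(1) = -0.737385 / 1.417826 = -0.5201.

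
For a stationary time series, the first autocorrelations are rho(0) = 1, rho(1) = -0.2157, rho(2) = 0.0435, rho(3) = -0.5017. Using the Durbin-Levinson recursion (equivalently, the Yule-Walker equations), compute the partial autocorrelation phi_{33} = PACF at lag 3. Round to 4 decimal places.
\phi_{33} = -0.5170

The PACF at lag k is phi_{kk}, the last component of the solution
to the Yule-Walker system G_k phi = r_k where
  (G_k)_{ij} = rho(|i - j|), (r_k)_i = rho(i), i,j = 1..k.
Equivalently, Durbin-Levinson gives phi_{kk} iteratively:
  phi_{11} = rho(1)
  phi_{kk} = [rho(k) - sum_{j=1..k-1} phi_{k-1,j} rho(k-j)]
            / [1 - sum_{j=1..k-1} phi_{k-1,j} rho(j)],
  phi_{k,j} = phi_{k-1,j} - phi_{kk} phi_{k-1,k-j},  j = 1..k-1.
Step k = 1:
  phi_11 = rho(1) = -0.2157.
Step k = 2:
  phi_22 = [rho(2) - phi_11 rho(1)] / [1 - phi_11 rho(1)] = [0.0435 - (-0.2157)(-0.2157)] / [1 - (-0.2157)(-0.2157)]
         = -0.00302649 / 0.95347351 = -0.003174.
  Update: phi_21 = phi_11 - phi_22 phi_11 = -0.2157 - (-0.003174)(-0.2157) = -0.216385.
Step k = 3:
  phi_33 = [rho(3) - phi_21 rho(2) - phi_22 rho(1)] / [1 - phi_21 rho(1) - phi_22 rho(2)]
    numerator   = -0.5017 - (-0.216385)(0.0435) - (-0.003174)(-0.2157) = -0.49297194
    denominator = 1 - (-0.216385)(-0.2157) - (-0.003174)(0.0435) = 0.9534639
  phi_33 = -0.49297194 / 0.9534639 = -0.517.
Therefore phi_{33} = -0.5170.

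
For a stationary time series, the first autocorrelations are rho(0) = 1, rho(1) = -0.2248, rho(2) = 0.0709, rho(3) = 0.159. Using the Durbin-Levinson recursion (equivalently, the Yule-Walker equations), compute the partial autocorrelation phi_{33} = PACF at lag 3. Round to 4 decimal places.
\phi_{33} = 0.1891

The PACF at lag k is phi_{kk}, the last component of the solution
to the Yule-Walker system G_k phi = r_k where
  (G_k)_{ij} = rho(|i - j|), (r_k)_i = rho(i), i,j = 1..k.
Equivalently, Durbin-Levinson gives phi_{kk} iteratively:
  phi_{11} = rho(1)
  phi_{kk} = [rho(k) - sum_{j=1..k-1} phi_{k-1,j} rho(k-j)]
            / [1 - sum_{j=1..k-1} phi_{k-1,j} rho(j)],
  phi_{k,j} = phi_{k-1,j} - phi_{kk} phi_{k-1,k-j},  j = 1..k-1.
Step k = 1:
  phi_11 = rho(1) = -0.2248.
Step k = 2:
  phi_22 = [rho(2) - phi_11 rho(1)] / [1 - phi_11 rho(1)] = [0.0709 - (-0.2248)(-0.2248)] / [1 - (-0.2248)(-0.2248)]
         = 0.02036496 / 0.94946496 = 0.021449.
  Update: phi_21 = phi_11 - phi_22 phi_11 = -0.2248 - (0.021449)(-0.2248) = -0.219978.
Step k = 3:
  phi_33 = [rho(3) - phi_21 rho(2) - phi_22 rho(1)] / [1 - phi_21 rho(1) - phi_22 rho(2)]
    numerator   = 0.159 - (-0.219978)(0.0709) - (0.021449)(-0.2248) = 0.17941817
    denominator = 1 - (-0.219978)(-0.2248) - (0.021449)(0.0709) = 0.94902815
  phi_33 = 0.17941817 / 0.94902815 = 0.1891.
Therefore phi_{33} = 0.1891.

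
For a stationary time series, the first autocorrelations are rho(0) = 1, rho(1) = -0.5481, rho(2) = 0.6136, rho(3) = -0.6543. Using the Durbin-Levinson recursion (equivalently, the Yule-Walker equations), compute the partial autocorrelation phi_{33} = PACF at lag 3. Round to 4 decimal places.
\phi_{33} = -0.3990

The PACF at lag k is phi_{kk}, the last component of the solution
to the Yule-Walker system G_k phi = r_k where
  (G_k)_{ij} = rho(|i - j|), (r_k)_i = rho(i), i,j = 1..k.
Equivalently, Durbin-Levinson gives phi_{kk} iteratively:
  phi_{11} = rho(1)
  phi_{kk} = [rho(k) - sum_{j=1..k-1} phi_{k-1,j} rho(k-j)]
            / [1 - sum_{j=1..k-1} phi_{k-1,j} rho(j)],
  phi_{k,j} = phi_{k-1,j} - phi_{kk} phi_{k-1,k-j},  j = 1..k-1.
Step k = 1:
  phi_11 = rho(1) = -0.5481.
Step k = 2:
  phi_22 = [rho(2) - phi_11 rho(1)] / [1 - phi_11 rho(1)] = [0.6136 - (-0.5481)(-0.5481)] / [1 - (-0.5481)(-0.5481)]
         = 0.31318639 / 0.69958639 = 0.447674.
  Update: phi_21 = phi_11 - phi_22 phi_11 = -0.5481 - (0.447674)(-0.5481) = -0.30273.
Step k = 3:
  phi_33 = [rho(3) - phi_21 rho(2) - phi_22 rho(1)] / [1 - phi_21 rho(1) - phi_22 rho(2)]
    numerator   = -0.6543 - (-0.30273)(0.6136) - (0.447674)(-0.5481) = -0.2231749
    denominator = 1 - (-0.30273)(-0.5481) - (0.447674)(0.6136) = 0.5593811
  phi_33 = -0.2231749 / 0.5593811 = -0.399.
Therefore phi_{33} = -0.3990.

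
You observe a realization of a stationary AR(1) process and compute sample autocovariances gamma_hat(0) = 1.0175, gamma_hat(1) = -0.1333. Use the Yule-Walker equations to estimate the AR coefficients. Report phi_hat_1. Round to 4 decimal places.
\hat\phi_{1} = -0.1310

The Yule-Walker equations for an AR(p) process read, in matrix form,
  Gamma_p phi = r_p,   with   (Gamma_p)_{ij} = gamma(|i - j|),
                       (r_p)_i = gamma(i),   i,j = 1..p.
Substitute the sample gammas (Toeplitz matrix and right-hand side of size 1):
  Gamma_p = [[1.0175]]
  r_p     = [-0.1333]
With p = 1 this is the single equation gamma(0) phi_1 = gamma(1):
  phi_hat_1 = gamma(1) / gamma(0) = -0.1333 / 1.0175 = -0.1310.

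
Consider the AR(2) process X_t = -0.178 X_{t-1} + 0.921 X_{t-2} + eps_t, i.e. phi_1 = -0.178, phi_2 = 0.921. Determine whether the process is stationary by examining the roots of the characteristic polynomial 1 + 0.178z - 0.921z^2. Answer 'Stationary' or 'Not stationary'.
\text{Not stationary}

The AR(p) characteristic polynomial is P(z) = 1 + 0.178z - 0.921z^2.
Stationarity requires all roots to lie outside the unit circle, i.e. |z| > 1 for every root.
Set 1 + (0.178) z + (-0.921) z^2 = 0, i.e. a z^2 + b z + c = 0 with a = -0.921, b = 0.178, c = 1.
Discriminant D = b^2 - 4ac = (0.178)^2 - 4*(-0.921)*1 = 0.031684 - (-3.684) = 3.715684.
D >= 0, so the roots are real: z = (-b +/- sqrt(D)) / (2a) = (-0.178 +/- 1.927611) / (-1.842).
  z_1 = (-0.178 + 1.927611) / (-1.842) = -0.9498,   |z_1| = 0.9498.
  z_2 = (-0.178 - 1.927611) / (-1.842) = 1.1431,   |z_2| = 1.1431.
Moduli of all roots: 0.9498, 1.1431.
All moduli strictly greater than 1? No.
Verdict: Not stationary.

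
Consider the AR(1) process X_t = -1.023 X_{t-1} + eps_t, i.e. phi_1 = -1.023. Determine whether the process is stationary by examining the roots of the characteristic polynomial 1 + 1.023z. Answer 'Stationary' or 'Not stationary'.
\text{Not stationary}

The AR(p) characteristic polynomial is P(z) = 1 + 1.023z.
Stationarity requires all roots to lie outside the unit circle, i.e. |z| > 1 for every root.
This is linear in z: 1 + (1.023) z = 0  =>  z = -1/(1.023) = -0.977517,  |z| = 0.977517.
Moduli of all roots: 0.9775.
All moduli strictly greater than 1? No.
Verdict: Not stationary.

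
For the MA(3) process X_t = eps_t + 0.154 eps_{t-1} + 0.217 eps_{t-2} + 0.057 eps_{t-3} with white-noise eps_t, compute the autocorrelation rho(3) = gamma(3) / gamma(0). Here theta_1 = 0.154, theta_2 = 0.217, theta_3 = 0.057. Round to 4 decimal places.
\rho(3) = 0.0531

For an MA(q) process with theta_0 = 1, the autocovariance is
  gamma(k) = sigma^2 * sum_{i=0..q-k} theta_i * theta_{i+k},
and rho(k) = gamma(k) / gamma(0). Sigma^2 cancels.
  numerator   = (1)*(0.057) = 0.057.
  denominator = (1)^2 + (0.154)^2 + (0.217)^2 + (0.057)^2 = 1.074054.
  rho(3) = 0.057 / 1.074054 = 0.0531.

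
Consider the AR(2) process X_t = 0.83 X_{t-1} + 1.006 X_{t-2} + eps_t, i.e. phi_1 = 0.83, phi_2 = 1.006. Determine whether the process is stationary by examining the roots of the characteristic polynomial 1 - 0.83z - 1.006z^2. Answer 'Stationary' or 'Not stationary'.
\text{Not stationary}

The AR(p) characteristic polynomial is P(z) = 1 - 0.83z - 1.006z^2.
Stationarity requires all roots to lie outside the unit circle, i.e. |z| > 1 for every root.
Set 1 + (-0.83) z + (-1.006) z^2 = 0, i.e. a z^2 + b z + c = 0 with a = -1.006, b = -0.83, c = 1.
Discriminant D = b^2 - 4ac = (-0.83)^2 - 4*(-1.006)*1 = 0.6889 - (-4.024) = 4.7129.
D >= 0, so the roots are real: z = (-b +/- sqrt(D)) / (2a) = (0.83 +/- 2.170921) / (-2.012).
  z_1 = (0.83 + 2.170921) / (-2.012) = -1.4915,   |z_1| = 1.4915.
  z_2 = (0.83 - 2.170921) / (-2.012) = 0.6665,   |z_2| = 0.6665.
Moduli of all roots: 1.4915, 0.6665.
All moduli strictly greater than 1? No.
Verdict: Not stationary.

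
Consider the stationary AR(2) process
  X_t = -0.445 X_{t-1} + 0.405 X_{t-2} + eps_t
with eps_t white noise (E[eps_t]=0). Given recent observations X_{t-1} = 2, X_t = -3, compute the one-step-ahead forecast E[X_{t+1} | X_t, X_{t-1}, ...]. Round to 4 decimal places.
E[X_{t+1} \mid \mathcal F_t] = 2.1450

For an AR(p) model X_t = c + sum_i phi_i X_{t-i} + eps_t, the
one-step-ahead conditional mean is
  E[X_{t+1} | X_t, ...] = c + sum_i phi_i X_{t+1-i}.
Substitute known values:
  E[X_{t+1} | ...] = (-0.445) * (-3) + (0.405) * (2)
                   = 2.1450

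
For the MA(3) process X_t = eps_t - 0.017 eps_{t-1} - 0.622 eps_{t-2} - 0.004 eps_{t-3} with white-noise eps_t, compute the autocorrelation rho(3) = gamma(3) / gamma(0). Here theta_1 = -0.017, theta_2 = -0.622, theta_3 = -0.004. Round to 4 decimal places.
\rho(3) = -0.0029

For an MA(q) process with theta_0 = 1, the autocovariance is
  gamma(k) = sigma^2 * sum_{i=0..q-k} theta_i * theta_{i+k},
and rho(k) = gamma(k) / gamma(0). Sigma^2 cancels.
  numerator   = (1)*(-0.004) = -0.004.
  denominator = (1)^2 + (-0.017)^2 + (-0.622)^2 + (-0.004)^2 = 1.387189.
  rho(3) = -0.004 / 1.387189 = -0.0029.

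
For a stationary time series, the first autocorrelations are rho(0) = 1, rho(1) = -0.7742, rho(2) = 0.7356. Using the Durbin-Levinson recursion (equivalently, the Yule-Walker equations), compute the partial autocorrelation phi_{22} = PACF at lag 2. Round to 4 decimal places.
\phi_{22} = 0.3400

The PACF at lag k is phi_{kk}, the last component of the solution
to the Yule-Walker system G_k phi = r_k where
  (G_k)_{ij} = rho(|i - j|), (r_k)_i = rho(i), i,j = 1..k.
Equivalently, Durbin-Levinson gives phi_{kk} iteratively:
  phi_{11} = rho(1)
  phi_{kk} = [rho(k) - sum_{j=1..k-1} phi_{k-1,j} rho(k-j)]
            / [1 - sum_{j=1..k-1} phi_{k-1,j} rho(j)],
  phi_{k,j} = phi_{k-1,j} - phi_{kk} phi_{k-1,k-j},  j = 1..k-1.
Step k = 1:
  phi_11 = rho(1) = -0.7742.
Step k = 2:
  phi_22 = [rho(2) - phi_11 rho(1)] / [1 - phi_11 rho(1)] = [0.7356 - (-0.7742)(-0.7742)] / [1 - (-0.7742)(-0.7742)]
         = 0.13621436 / 0.40061436 = 0.34.
Therefore phi_{22} = 0.3400.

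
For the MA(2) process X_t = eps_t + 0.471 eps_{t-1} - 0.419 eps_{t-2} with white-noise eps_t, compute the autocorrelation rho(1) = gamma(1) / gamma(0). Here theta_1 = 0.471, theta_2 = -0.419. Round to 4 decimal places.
\rho(1) = 0.1958

For an MA(q) process with theta_0 = 1, the autocovariance is
  gamma(k) = sigma^2 * sum_{i=0..q-k} theta_i * theta_{i+k},
and rho(k) = gamma(k) / gamma(0). Sigma^2 cancels.
  numerator   = (1)*(0.471) + (0.471)*(-0.419) = 0.273651.
  denominator = (1)^2 + (0.471)^2 + (-0.419)^2 = 1.397402.
  rho(1) = 0.273651 / 1.397402 = 0.1958.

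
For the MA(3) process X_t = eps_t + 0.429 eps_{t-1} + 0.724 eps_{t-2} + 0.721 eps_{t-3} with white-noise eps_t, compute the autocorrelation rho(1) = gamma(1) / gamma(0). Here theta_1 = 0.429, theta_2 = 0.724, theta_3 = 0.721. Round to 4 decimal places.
\rho(1) = 0.5662

For an MA(q) process with theta_0 = 1, the autocovariance is
  gamma(k) = sigma^2 * sum_{i=0..q-k} theta_i * theta_{i+k},
and rho(k) = gamma(k) / gamma(0). Sigma^2 cancels.
  numerator   = (1)*(0.429) + (0.429)*(0.724) + (0.724)*(0.721) = 1.2616.
  denominator = (1)^2 + (0.429)^2 + (0.724)^2 + (0.721)^2 = 2.228058.
  rho(1) = 1.2616 / 2.228058 = 0.5662.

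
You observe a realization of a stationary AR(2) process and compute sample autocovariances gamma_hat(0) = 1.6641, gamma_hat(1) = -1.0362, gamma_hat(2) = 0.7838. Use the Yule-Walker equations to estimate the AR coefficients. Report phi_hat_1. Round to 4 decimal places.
\hat\phi_{1} = -0.5380

The Yule-Walker equations for an AR(p) process read, in matrix form,
  Gamma_p phi = r_p,   with   (Gamma_p)_{ij} = gamma(|i - j|),
                       (r_p)_i = gamma(i),   i,j = 1..p.
Substitute the sample gammas (Toeplitz matrix and right-hand side of size 2):
  Gamma_p = [[1.6641, -1.0362], [-1.0362, 1.6641]]
  r_p     = [-1.0362, 0.7838]
Written out:
  1.6641 phi_1 - 1.0362 phi_2 = -1.0362
  -1.0362 phi_1 + 1.6641 phi_2 = 0.7838
Solve by Cramer's rule:
  det = gamma(0)^2 - gamma(1)^2 = (1.6641)^2 - (-1.0362)^2 = 2.76922881 - 1.07371044 = 1.69551837
  phi_hat_1 = [gamma(1) gamma(0) - gamma(1) gamma(2)] / det = [(-1.0362)(1.6641) - (-1.0362)(0.7838)] / 1.69551837 = -0.91216686 / 1.69551837 = -0.538
  phi_hat_2 = [gamma(0) gamma(2) - gamma(1)^2] / det = [(1.6641)(0.7838) - (-1.0362)^2] / 1.69551837 = 0.23061114 / 1.69551837 = 0.136
So phi_hat = [-0.5380, 0.1360].
Therefore phi_hat_1 = -0.5380.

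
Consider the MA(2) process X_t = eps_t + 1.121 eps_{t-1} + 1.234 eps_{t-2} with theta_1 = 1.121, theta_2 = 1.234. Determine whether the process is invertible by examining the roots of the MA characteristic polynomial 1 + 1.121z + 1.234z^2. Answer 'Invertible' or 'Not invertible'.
\text{Not invertible}

The MA(q) characteristic polynomial is P(z) = 1 + 1.121z + 1.234z^2.
Invertibility requires all roots to lie outside the unit circle, i.e. |z| > 1 for every root.
Set 1 + (1.121) z + (1.234) z^2 = 0, i.e. a z^2 + b z + c = 0 with a = 1.234, b = 1.121, c = 1.
Discriminant D = b^2 - 4ac = (1.121)^2 - 4*(1.234)*1 = 1.256641 - (4.936) = -3.679359.
D < 0, so the roots are the complex-conjugate pair z = (-b +/- i sqrt(-D)) / (2a) = -0.4542 +/- 0.7772i.
For a conjugate pair |z|^2 = z * conj(z) = (product of roots) = c/a = 1/(1.234) = 0.810373, so |z| = sqrt(0.810373) = 0.9002 for both roots.
Moduli of all roots: 0.9002, 0.9002.
All moduli strictly greater than 1? No.
Verdict: Not invertible.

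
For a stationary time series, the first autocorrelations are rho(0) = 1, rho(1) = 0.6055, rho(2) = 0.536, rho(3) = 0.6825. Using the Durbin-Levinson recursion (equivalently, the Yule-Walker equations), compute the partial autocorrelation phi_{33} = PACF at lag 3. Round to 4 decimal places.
\phi_{33} = 0.4809

The PACF at lag k is phi_{kk}, the last component of the solution
to the Yule-Walker system G_k phi = r_k where
  (G_k)_{ij} = rho(|i - j|), (r_k)_i = rho(i), i,j = 1..k.
Equivalently, Durbin-Levinson gives phi_{kk} iteratively:
  phi_{11} = rho(1)
  phi_{kk} = [rho(k) - sum_{j=1..k-1} phi_{k-1,j} rho(k-j)]
            / [1 - sum_{j=1..k-1} phi_{k-1,j} rho(j)],
  phi_{k,j} = phi_{k-1,j} - phi_{kk} phi_{k-1,k-j},  j = 1..k-1.
Step k = 1:
  phi_11 = rho(1) = 0.6055.
Step k = 2:
  phi_22 = [rho(2) - phi_11 rho(1)] / [1 - phi_11 rho(1)] = [0.536 - (0.6055)(0.6055)] / [1 - (0.6055)(0.6055)]
         = 0.16936975 / 0.63336975 = 0.267411.
  Update: phi_21 = phi_11 - phi_22 phi_11 = 0.6055 - (0.267411)(0.6055) = 0.443583.
Step k = 3:
  phi_33 = [rho(3) - phi_21 rho(2) - phi_22 rho(1)] / [1 - phi_21 rho(1) - phi_22 rho(2)]
    numerator   = 0.6825 - (0.443583)(0.536) - (0.267411)(0.6055) = 0.28282247
    denominator = 1 - (0.443583)(0.6055) - (0.267411)(0.536) = 0.58807849
  phi_33 = 0.28282247 / 0.58807849 = 0.4809.
Therefore phi_{33} = 0.4809.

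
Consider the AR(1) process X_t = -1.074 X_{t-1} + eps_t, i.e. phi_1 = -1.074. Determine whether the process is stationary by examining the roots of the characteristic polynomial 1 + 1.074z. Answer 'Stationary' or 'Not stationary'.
\text{Not stationary}

The AR(p) characteristic polynomial is P(z) = 1 + 1.074z.
Stationarity requires all roots to lie outside the unit circle, i.e. |z| > 1 for every root.
This is linear in z: 1 + (1.074) z = 0  =>  z = -1/(1.074) = -0.931099,  |z| = 0.931099.
Moduli of all roots: 0.9311.
All moduli strictly greater than 1? No.
Verdict: Not stationary.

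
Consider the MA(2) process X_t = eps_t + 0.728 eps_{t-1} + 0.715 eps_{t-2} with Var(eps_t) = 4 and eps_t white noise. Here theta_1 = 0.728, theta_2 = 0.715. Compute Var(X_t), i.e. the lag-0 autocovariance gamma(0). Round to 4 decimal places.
\gamma(0) = 8.1648

For an MA(q) process X_t = eps_t + sum_i theta_i eps_{t-i} with
Var(eps_t) = sigma^2, the variance is
  gamma(0) = sigma^2 * (1 + sum_i theta_i^2).
  sum_i theta_i^2 = (0.728)^2 + (0.715)^2 = 0.529984 + 0.511225 = 1.041209.
  gamma(0) = 4 * (1 + 1.041209) = 4 * 2.041209 = 8.164836, which rounds to 8.1648.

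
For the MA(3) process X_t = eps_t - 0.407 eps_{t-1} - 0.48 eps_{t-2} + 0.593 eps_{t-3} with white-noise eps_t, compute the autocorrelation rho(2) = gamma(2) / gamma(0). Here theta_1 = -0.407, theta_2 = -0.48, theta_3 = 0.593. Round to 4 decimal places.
\rho(2) = -0.4127

For an MA(q) process with theta_0 = 1, the autocovariance is
  gamma(k) = sigma^2 * sum_{i=0..q-k} theta_i * theta_{i+k},
and rho(k) = gamma(k) / gamma(0). Sigma^2 cancels.
  numerator   = (1)*(-0.48) + (-0.407)*(0.593) = -0.721351.
  denominator = (1)^2 + (-0.407)^2 + (-0.48)^2 + (0.593)^2 = 1.747698.
  rho(2) = -0.721351 / 1.747698 = -0.4127.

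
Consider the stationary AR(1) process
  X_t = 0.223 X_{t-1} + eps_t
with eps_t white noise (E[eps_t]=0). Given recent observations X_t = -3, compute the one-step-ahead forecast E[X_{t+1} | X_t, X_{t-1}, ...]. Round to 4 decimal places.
E[X_{t+1} \mid \mathcal F_t] = -0.6690

For an AR(p) model X_t = c + sum_i phi_i X_{t-i} + eps_t, the
one-step-ahead conditional mean is
  E[X_{t+1} | X_t, ...] = c + sum_i phi_i X_{t+1-i}.
Substitute known values:
  E[X_{t+1} | ...] = (0.223) * (-3)
                   = -0.6690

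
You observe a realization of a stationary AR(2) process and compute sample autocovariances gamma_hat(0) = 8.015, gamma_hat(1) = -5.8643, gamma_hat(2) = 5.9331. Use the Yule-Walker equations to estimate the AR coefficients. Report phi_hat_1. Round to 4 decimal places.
\hat\phi_{1} = -0.4090

The Yule-Walker equations for an AR(p) process read, in matrix form,
  Gamma_p phi = r_p,   with   (Gamma_p)_{ij} = gamma(|i - j|),
                       (r_p)_i = gamma(i),   i,j = 1..p.
Substitute the sample gammas (Toeplitz matrix and right-hand side of size 2):
  Gamma_p = [[8.015, -5.8643], [-5.8643, 8.015]]
  r_p     = [-5.8643, 5.9331]
Written out:
  8.015 phi_1 - 5.8643 phi_2 = -5.8643
  -5.8643 phi_1 + 8.015 phi_2 = 5.9331
Solve by Cramer's rule:
  det = gamma(0)^2 - gamma(1)^2 = (8.015)^2 - (-5.8643)^2 = 64.240225 - 34.39001449 = 29.85021051
  phi_hat_1 = [gamma(1) gamma(0) - gamma(1) gamma(2)] / det = [(-5.8643)(8.015) - (-5.8643)(5.9331)] / 29.85021051 = -12.20888617 / 29.85021051 = -0.409
  phi_hat_2 = [gamma(0) gamma(2) - gamma(1)^2] / det = [(8.015)(5.9331) - (-5.8643)^2] / 29.85021051 = 13.16378201 / 29.85021051 = 0.441
So phi_hat = [-0.4090, 0.4410].
Therefore phi_hat_1 = -0.4090.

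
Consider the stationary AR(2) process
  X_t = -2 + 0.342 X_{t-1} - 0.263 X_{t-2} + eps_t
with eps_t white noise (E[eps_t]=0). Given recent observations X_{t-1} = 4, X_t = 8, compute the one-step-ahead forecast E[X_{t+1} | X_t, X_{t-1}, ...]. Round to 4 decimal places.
E[X_{t+1} \mid \mathcal F_t] = -0.3160

For an AR(p) model X_t = c + sum_i phi_i X_{t-i} + eps_t, the
one-step-ahead conditional mean is
  E[X_{t+1} | X_t, ...] = c + sum_i phi_i X_{t+1-i}.
Substitute known values:
  E[X_{t+1} | ...] = -2 + (0.342) * (8) + (-0.263) * (4)
                   = -0.3160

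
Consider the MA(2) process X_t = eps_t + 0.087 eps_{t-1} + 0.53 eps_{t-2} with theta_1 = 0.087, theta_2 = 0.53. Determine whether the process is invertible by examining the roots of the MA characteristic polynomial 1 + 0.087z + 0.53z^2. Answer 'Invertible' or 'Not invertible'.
\text{Invertible}

The MA(q) characteristic polynomial is P(z) = 1 + 0.087z + 0.53z^2.
Invertibility requires all roots to lie outside the unit circle, i.e. |z| > 1 for every root.
Set 1 + (0.087) z + (0.53) z^2 = 0, i.e. a z^2 + b z + c = 0 with a = 0.53, b = 0.087, c = 1.
Discriminant D = b^2 - 4ac = (0.087)^2 - 4*(0.53)*1 = 0.007569 - (2.12) = -2.112431.
D < 0, so the roots are the complex-conjugate pair z = (-b +/- i sqrt(-D)) / (2a) = -0.0821 +/- 1.3712i.
For a conjugate pair |z|^2 = z * conj(z) = (product of roots) = c/a = 1/(0.53) = 1.886792, so |z| = sqrt(1.886792) = 1.3736 for both roots.
Moduli of all roots: 1.3736, 1.3736.
All moduli strictly greater than 1? Yes.
Verdict: Invertible.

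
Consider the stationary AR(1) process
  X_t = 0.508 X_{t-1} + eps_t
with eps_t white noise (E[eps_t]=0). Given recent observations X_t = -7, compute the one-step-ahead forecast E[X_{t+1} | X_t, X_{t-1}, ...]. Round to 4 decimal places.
E[X_{t+1} \mid \mathcal F_t] = -3.5560

For an AR(p) model X_t = c + sum_i phi_i X_{t-i} + eps_t, the
one-step-ahead conditional mean is
  E[X_{t+1} | X_t, ...] = c + sum_i phi_i X_{t+1-i}.
Substitute known values:
  E[X_{t+1} | ...] = (0.508) * (-7)
                   = -3.5560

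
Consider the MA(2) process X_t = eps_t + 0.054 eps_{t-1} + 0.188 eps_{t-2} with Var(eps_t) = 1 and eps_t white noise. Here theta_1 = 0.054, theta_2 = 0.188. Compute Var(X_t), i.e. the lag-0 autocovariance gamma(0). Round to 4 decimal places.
\gamma(0) = 1.0383

For an MA(q) process X_t = eps_t + sum_i theta_i eps_{t-i} with
Var(eps_t) = sigma^2, the variance is
  gamma(0) = sigma^2 * (1 + sum_i theta_i^2).
  sum_i theta_i^2 = (0.054)^2 + (0.188)^2 = 0.002916 + 0.035344 = 0.03826.
  gamma(0) = 1 * (1 + 0.03826) = 1 * 1.03826 = 1.03826, which rounds to 1.0383.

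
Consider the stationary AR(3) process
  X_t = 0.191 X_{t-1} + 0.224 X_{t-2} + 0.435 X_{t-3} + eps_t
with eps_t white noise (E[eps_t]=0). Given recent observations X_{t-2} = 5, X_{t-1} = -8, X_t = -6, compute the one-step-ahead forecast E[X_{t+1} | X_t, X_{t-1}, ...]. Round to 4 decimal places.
E[X_{t+1} \mid \mathcal F_t] = -0.7630

For an AR(p) model X_t = c + sum_i phi_i X_{t-i} + eps_t, the
one-step-ahead conditional mean is
  E[X_{t+1} | X_t, ...] = c + sum_i phi_i X_{t+1-i}.
Substitute known values:
  E[X_{t+1} | ...] = (0.191) * (-6) + (0.224) * (-8) + (0.435) * (5)
                   = -0.7630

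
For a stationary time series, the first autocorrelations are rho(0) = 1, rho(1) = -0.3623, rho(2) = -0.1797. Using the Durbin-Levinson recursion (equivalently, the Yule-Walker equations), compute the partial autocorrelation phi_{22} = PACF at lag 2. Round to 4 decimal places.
\phi_{22} = -0.3579

The PACF at lag k is phi_{kk}, the last component of the solution
to the Yule-Walker system G_k phi = r_k where
  (G_k)_{ij} = rho(|i - j|), (r_k)_i = rho(i), i,j = 1..k.
Equivalently, Durbin-Levinson gives phi_{kk} iteratively:
  phi_{11} = rho(1)
  phi_{kk} = [rho(k) - sum_{j=1..k-1} phi_{k-1,j} rho(k-j)]
            / [1 - sum_{j=1..k-1} phi_{k-1,j} rho(j)],
  phi_{k,j} = phi_{k-1,j} - phi_{kk} phi_{k-1,k-j},  j = 1..k-1.
Step k = 1:
  phi_11 = rho(1) = -0.3623.
Step k = 2:
  phi_22 = [rho(2) - phi_11 rho(1)] / [1 - phi_11 rho(1)] = [-0.1797 - (-0.3623)(-0.3623)] / [1 - (-0.3623)(-0.3623)]
         = -0.31096129 / 0.86873871 = -0.3579.
Therefore phi_{22} = -0.3579.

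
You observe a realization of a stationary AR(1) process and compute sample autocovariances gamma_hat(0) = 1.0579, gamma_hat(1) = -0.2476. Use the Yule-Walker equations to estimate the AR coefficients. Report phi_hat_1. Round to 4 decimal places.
\hat\phi_{1} = -0.2340

The Yule-Walker equations for an AR(p) process read, in matrix form,
  Gamma_p phi = r_p,   with   (Gamma_p)_{ij} = gamma(|i - j|),
                       (r_p)_i = gamma(i),   i,j = 1..p.
Substitute the sample gammas (Toeplitz matrix and right-hand side of size 1):
  Gamma_p = [[1.0579]]
  r_p     = [-0.2476]
With p = 1 this is the single equation gamma(0) phi_1 = gamma(1):
  phi_hat_1 = gamma(1) / gamma(0) = -0.2476 / 1.0579 = -0.2340.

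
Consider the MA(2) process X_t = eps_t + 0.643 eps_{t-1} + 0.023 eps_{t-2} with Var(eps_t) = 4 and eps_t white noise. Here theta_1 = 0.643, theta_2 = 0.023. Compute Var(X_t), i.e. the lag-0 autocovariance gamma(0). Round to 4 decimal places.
\gamma(0) = 5.6559

For an MA(q) process X_t = eps_t + sum_i theta_i eps_{t-i} with
Var(eps_t) = sigma^2, the variance is
  gamma(0) = sigma^2 * (1 + sum_i theta_i^2).
  sum_i theta_i^2 = (0.643)^2 + (0.023)^2 = 0.413449 + 0.000529 = 0.413978.
  gamma(0) = 4 * (1 + 0.413978) = 4 * 1.413978 = 5.655912, which rounds to 5.6559.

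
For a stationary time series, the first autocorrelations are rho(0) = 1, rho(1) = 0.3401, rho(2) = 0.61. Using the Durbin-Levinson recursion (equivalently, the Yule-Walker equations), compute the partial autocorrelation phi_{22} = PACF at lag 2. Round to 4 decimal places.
\phi_{22} = 0.5590

The PACF at lag k is phi_{kk}, the last component of the solution
to the Yule-Walker system G_k phi = r_k where
  (G_k)_{ij} = rho(|i - j|), (r_k)_i = rho(i), i,j = 1..k.
Equivalently, Durbin-Levinson gives phi_{kk} iteratively:
  phi_{11} = rho(1)
  phi_{kk} = [rho(k) - sum_{j=1..k-1} phi_{k-1,j} rho(k-j)]
            / [1 - sum_{j=1..k-1} phi_{k-1,j} rho(j)],
  phi_{k,j} = phi_{k-1,j} - phi_{kk} phi_{k-1,k-j},  j = 1..k-1.
Step k = 1:
  phi_11 = rho(1) = 0.3401.
Step k = 2:
  phi_22 = [rho(2) - phi_11 rho(1)] / [1 - phi_11 rho(1)] = [0.61 - (0.3401)(0.3401)] / [1 - (0.3401)(0.3401)]
         = 0.49433199 / 0.88433199 = 0.559.
Therefore phi_{22} = 0.5590.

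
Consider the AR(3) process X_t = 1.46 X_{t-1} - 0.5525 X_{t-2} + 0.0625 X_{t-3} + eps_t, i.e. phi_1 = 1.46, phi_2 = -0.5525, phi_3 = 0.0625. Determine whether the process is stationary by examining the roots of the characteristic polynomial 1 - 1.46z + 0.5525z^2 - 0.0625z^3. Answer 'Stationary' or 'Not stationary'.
\text{Stationary}

The AR(p) characteristic polynomial is P(z) = 1 - 1.46z + 0.5525z^2 - 0.0625z^3.
Stationarity requires all roots to lie outside the unit circle, i.e. |z| > 1 for every root.
Degree 3: look for a simple real root z0 first, then factor out (1 - z/z0) and solve the remaining quadratic.
Testing z0 = 4: P(4) = 1 + (-1.46)(4) + (0.5525)(4)^2 + (-0.0625)(4)^3
  = 1 + (-5.84) + (8.84) + (-4) = 0.  So z_0 = 4 is a root, |z_0| = 4.
Divide out the factor (1 - 0.25 z) = (1 - z/z0) (since 1/z0 = 0.25):
  P(z) = (1 - 0.25 z)(1 + (-1.21) z + (0.25) z^2)
  [check: z-coef -1.21 - (0.25) = -1.46; z^2-coef 0.25 - (0.25)(-1.21) = 0.5525; z^3-coef -(0.25)(0.25) = -0.0625.]
Remaining roots from the quadratic factor 1 + (-1.21) z + (0.25) z^2:
  Set 1 + (-1.21) z + (0.25) z^2 = 0, i.e. a z^2 + b z + c = 0 with a = 0.25, b = -1.21, c = 1.
  Discriminant D = b^2 - 4ac = (-1.21)^2 - 4*(0.25)*1 = 1.4641 - (1) = 0.4641.
  D >= 0, so the roots are real: z = (-b +/- sqrt(D)) / (2a) = (1.21 +/- 0.681249) / (0.5).
    z_1 = (1.21 + 0.681249) / (0.5) = 3.7825,   |z_1| = 3.7825.
    z_2 = (1.21 - 0.681249) / (0.5) = 1.0575,   |z_2| = 1.0575.
Moduli of all roots: 4.0000, 3.7825, 1.0575.
All moduli strictly greater than 1? Yes.
Verdict: Stationary.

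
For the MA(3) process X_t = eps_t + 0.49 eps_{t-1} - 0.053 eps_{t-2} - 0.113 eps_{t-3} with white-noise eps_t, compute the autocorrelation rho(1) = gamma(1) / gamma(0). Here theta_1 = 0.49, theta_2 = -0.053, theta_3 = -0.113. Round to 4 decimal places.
\rho(1) = 0.3743

For an MA(q) process with theta_0 = 1, the autocovariance is
  gamma(k) = sigma^2 * sum_{i=0..q-k} theta_i * theta_{i+k},
and rho(k) = gamma(k) / gamma(0). Sigma^2 cancels.
  numerator   = (1)*(0.49) + (0.49)*(-0.053) + (-0.053)*(-0.113) = 0.470019.
  denominator = (1)^2 + (0.49)^2 + (-0.053)^2 + (-0.113)^2 = 1.255678.
  rho(1) = 0.470019 / 1.255678 = 0.3743.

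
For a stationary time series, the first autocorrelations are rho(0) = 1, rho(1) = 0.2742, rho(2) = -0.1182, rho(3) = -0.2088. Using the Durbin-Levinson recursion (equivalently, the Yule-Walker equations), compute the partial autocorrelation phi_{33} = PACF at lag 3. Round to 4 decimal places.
\phi_{33} = -0.1270

The PACF at lag k is phi_{kk}, the last component of the solution
to the Yule-Walker system G_k phi = r_k where
  (G_k)_{ij} = rho(|i - j|), (r_k)_i = rho(i), i,j = 1..k.
Equivalently, Durbin-Levinson gives phi_{kk} iteratively:
  phi_{11} = rho(1)
  phi_{kk} = [rho(k) - sum_{j=1..k-1} phi_{k-1,j} rho(k-j)]
            / [1 - sum_{j=1..k-1} phi_{k-1,j} rho(j)],
  phi_{k,j} = phi_{k-1,j} - phi_{kk} phi_{k-1,k-j},  j = 1..k-1.
Step k = 1:
  phi_11 = rho(1) = 0.2742.
Step k = 2:
  phi_22 = [rho(2) - phi_11 rho(1)] / [1 - phi_11 rho(1)] = [-0.1182 - (0.2742)(0.2742)] / [1 - (0.2742)(0.2742)]
         = -0.19338564 / 0.92481436 = -0.209108.
  Update: phi_21 = phi_11 - phi_22 phi_11 = 0.2742 - (-0.209108)(0.2742) = 0.331537.
Step k = 3:
  phi_33 = [rho(3) - phi_21 rho(2) - phi_22 rho(1)] / [1 - phi_21 rho(1) - phi_22 rho(2)]
    numerator   = -0.2088 - (0.331537)(-0.1182) - (-0.209108)(0.2742) = -0.11227501
    denominator = 1 - (0.331537)(0.2742) - (-0.209108)(-0.1182) = 0.88437597
  phi_33 = -0.11227501 / 0.88437597 = -0.127.
Therefore phi_{33} = -0.1270.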